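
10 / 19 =0.53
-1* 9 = -9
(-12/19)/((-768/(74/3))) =37/1824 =0.02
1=1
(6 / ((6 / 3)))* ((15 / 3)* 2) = 30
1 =1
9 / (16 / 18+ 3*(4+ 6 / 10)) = 405 / 661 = 0.61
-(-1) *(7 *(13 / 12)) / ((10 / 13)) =1183 / 120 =9.86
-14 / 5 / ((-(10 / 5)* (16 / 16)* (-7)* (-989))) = 1 / 4945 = 0.00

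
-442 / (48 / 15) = -1105 / 8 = -138.12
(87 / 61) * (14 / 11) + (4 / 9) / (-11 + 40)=320582 / 175131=1.83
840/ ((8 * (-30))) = -7/ 2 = -3.50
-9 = -9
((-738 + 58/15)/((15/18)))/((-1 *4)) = 5506/25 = 220.24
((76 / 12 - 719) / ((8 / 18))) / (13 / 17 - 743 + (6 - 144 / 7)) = 127211 / 60040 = 2.12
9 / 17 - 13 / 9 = -140 / 153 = -0.92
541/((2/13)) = 7033/2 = 3516.50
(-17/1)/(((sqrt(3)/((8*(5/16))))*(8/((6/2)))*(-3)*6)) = 85*sqrt(3)/288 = 0.51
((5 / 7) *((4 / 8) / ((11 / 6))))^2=0.04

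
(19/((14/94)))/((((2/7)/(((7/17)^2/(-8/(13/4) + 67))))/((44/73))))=12514502/17700383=0.71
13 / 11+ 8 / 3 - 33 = -962 / 33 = -29.15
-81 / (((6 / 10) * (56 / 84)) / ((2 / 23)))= -405 / 23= -17.61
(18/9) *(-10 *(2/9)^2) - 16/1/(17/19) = -25984/1377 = -18.87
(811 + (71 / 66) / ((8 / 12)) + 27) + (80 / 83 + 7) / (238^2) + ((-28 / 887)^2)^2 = 839.61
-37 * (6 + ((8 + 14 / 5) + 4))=-3848 / 5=-769.60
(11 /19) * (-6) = -66 /19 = -3.47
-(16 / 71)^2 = -256 / 5041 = -0.05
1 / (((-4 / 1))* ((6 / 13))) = -13 / 24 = -0.54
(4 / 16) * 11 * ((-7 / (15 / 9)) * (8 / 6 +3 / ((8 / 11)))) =-63.04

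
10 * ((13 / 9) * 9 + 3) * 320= 51200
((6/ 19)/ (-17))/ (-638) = 3/ 103037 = 0.00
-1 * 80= -80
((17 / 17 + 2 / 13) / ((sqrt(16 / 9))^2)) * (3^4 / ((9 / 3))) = 3645 / 208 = 17.52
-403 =-403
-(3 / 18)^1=-1 / 6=-0.17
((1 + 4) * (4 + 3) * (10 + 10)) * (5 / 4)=875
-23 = -23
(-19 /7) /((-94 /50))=475 /329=1.44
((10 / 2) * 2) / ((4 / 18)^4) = 32805 / 8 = 4100.62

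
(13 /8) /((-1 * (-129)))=13 /1032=0.01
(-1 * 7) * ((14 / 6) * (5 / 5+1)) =-98 / 3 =-32.67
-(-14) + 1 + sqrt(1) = 16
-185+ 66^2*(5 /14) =9595 /7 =1370.71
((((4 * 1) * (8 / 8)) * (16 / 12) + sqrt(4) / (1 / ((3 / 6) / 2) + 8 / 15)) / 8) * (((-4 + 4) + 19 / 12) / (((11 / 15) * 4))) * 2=0.78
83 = 83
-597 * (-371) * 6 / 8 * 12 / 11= 1993383 / 11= 181216.64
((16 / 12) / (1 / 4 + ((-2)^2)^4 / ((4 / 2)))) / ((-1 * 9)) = -16 / 13851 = -0.00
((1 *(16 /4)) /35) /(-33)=-4 /1155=-0.00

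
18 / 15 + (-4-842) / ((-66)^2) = 1.01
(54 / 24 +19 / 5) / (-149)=-0.04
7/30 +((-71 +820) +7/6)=3752/5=750.40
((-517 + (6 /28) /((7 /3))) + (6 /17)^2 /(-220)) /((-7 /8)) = 3220775588 /5451985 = 590.75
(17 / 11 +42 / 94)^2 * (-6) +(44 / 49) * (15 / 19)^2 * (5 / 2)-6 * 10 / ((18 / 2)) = -412507975970 / 14184225363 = -29.08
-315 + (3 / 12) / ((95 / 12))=-29922 / 95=-314.97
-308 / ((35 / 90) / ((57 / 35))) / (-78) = 7524 / 455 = 16.54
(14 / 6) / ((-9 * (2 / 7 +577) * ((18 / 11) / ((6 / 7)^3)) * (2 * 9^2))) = -22 / 20621223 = -0.00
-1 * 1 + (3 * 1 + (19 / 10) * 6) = 67 / 5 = 13.40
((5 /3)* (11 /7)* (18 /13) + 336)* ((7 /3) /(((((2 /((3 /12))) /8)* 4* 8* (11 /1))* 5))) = 5151 /11440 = 0.45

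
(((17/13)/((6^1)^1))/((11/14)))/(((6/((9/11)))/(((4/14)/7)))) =17/11011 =0.00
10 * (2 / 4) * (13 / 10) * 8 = 52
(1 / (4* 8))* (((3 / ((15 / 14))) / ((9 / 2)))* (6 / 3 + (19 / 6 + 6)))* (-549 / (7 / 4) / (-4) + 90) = 8777 / 240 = 36.57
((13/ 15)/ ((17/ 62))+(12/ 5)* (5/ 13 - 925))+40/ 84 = -17136428/ 7735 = -2215.44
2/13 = 0.15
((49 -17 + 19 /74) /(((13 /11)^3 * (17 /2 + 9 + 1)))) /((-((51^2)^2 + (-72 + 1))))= -102487 /656368843390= -0.00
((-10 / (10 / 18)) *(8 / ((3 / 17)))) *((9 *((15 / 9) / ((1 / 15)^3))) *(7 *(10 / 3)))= -963900000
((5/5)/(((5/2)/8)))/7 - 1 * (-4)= 156/35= 4.46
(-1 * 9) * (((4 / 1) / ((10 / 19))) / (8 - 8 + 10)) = -171 / 25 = -6.84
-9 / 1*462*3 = -12474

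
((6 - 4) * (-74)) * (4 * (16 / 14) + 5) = -9916 / 7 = -1416.57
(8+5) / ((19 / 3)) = 39 / 19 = 2.05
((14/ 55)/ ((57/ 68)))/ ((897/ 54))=5712/ 312455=0.02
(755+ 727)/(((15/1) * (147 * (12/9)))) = 247/490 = 0.50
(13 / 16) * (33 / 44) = 39 / 64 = 0.61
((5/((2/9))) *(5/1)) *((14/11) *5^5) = 4921875/11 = 447443.18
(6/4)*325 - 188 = 599/2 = 299.50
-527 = -527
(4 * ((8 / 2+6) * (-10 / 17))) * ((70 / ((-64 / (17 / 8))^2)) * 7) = -104125 / 8192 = -12.71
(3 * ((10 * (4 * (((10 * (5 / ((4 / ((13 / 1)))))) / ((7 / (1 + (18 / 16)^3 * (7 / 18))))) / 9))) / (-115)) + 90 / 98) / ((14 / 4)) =-2824645 / 3029376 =-0.93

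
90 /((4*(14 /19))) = 855 /28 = 30.54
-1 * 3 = -3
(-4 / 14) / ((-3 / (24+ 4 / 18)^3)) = 20720464 / 15309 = 1353.48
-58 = -58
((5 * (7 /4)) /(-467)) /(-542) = 35 /1012456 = 0.00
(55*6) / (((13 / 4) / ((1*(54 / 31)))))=71280 / 403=176.87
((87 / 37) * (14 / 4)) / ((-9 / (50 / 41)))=-5075 / 4551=-1.12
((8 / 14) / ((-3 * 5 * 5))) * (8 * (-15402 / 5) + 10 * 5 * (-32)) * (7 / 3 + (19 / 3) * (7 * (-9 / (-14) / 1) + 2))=7610528 / 875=8697.75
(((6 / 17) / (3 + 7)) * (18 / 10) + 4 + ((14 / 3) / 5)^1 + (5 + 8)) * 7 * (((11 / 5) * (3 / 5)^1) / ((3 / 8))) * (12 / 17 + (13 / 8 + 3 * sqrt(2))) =560088914 / 541875 + 14134736 * sqrt(2) / 10625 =2914.98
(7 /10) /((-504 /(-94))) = 0.13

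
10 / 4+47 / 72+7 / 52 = 3077 / 936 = 3.29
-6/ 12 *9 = -9/ 2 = -4.50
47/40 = 1.18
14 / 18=7 / 9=0.78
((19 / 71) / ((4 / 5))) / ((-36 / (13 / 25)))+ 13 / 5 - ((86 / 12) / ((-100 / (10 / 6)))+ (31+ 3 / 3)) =-166341 / 5680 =-29.29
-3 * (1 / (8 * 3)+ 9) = -217 / 8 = -27.12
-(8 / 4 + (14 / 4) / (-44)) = -1.92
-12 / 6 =-2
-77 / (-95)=77 / 95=0.81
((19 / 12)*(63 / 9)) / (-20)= -133 / 240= -0.55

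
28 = 28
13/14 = 0.93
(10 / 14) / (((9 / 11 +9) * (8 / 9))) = 55 / 672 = 0.08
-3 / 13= -0.23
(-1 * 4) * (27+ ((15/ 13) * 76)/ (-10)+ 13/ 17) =-16792/ 221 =-75.98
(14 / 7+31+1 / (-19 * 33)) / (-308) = -10345 / 96558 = -0.11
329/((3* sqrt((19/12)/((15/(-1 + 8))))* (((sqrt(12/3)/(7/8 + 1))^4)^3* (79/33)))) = 201236570068359375* sqrt(665)/211246970021347328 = 24.57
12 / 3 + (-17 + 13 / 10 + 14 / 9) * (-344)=219136 / 45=4869.69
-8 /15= -0.53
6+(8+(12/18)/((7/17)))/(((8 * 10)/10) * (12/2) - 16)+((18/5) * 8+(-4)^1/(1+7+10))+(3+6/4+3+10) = 263987/5040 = 52.38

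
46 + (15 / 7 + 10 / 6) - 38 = 248 / 21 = 11.81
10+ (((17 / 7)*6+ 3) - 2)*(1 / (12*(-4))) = 3251 / 336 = 9.68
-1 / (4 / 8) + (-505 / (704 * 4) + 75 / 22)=3463 / 2816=1.23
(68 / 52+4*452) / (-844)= -23521 / 10972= -2.14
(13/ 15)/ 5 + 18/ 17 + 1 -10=-9904/ 1275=-7.77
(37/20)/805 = 0.00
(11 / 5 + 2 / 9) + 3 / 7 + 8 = 3418 / 315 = 10.85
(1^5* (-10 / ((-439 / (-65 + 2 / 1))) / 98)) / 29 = -45 / 89117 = -0.00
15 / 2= 7.50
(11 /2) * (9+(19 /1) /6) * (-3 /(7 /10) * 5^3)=-501875 /14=-35848.21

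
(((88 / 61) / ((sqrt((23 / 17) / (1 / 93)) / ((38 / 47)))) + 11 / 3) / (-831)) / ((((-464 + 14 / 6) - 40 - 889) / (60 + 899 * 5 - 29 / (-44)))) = 3808531 * sqrt(36363) / 1771750463343 + 200449 / 13867728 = 0.01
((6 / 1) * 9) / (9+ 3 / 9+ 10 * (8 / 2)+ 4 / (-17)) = 1377 / 1252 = 1.10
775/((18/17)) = 731.94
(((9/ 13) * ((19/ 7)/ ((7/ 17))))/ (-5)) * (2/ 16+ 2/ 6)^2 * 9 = -351747/ 203840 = -1.73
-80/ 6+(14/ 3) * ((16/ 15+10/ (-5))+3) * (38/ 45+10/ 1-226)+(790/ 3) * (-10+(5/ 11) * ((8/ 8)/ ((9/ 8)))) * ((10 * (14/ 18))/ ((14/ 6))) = -78047956/ 7425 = -10511.51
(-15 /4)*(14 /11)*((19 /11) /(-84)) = 95 /968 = 0.10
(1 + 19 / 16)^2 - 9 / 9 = 969 / 256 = 3.79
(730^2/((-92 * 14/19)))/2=-2531275/644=-3930.55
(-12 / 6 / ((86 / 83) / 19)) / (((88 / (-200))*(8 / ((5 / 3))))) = 17.36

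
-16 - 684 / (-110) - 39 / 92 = -51641 / 5060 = -10.21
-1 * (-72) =72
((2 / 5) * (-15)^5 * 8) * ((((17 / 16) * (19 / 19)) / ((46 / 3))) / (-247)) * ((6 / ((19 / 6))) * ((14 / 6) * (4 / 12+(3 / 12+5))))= 3632698125 / 215878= 16827.55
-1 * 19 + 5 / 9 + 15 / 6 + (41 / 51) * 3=-4141 / 306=-13.53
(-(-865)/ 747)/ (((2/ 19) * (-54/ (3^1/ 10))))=-0.06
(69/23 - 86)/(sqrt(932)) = -83 * sqrt(233)/466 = -2.72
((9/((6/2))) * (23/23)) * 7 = 21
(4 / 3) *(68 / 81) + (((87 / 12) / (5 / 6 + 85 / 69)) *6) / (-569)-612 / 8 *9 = -18058964171 / 26270730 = -687.42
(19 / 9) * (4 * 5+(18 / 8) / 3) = 1577 / 36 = 43.81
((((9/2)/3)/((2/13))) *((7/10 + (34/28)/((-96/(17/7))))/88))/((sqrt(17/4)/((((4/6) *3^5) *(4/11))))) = 33151599 *sqrt(17)/64507520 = 2.12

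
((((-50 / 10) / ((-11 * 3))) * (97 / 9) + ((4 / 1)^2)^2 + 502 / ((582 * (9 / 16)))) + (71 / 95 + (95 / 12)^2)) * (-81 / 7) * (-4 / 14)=1066.51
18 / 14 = 1.29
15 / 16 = 0.94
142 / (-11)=-142 / 11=-12.91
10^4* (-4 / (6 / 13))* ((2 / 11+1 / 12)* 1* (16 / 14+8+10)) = -43550000 / 99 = -439898.99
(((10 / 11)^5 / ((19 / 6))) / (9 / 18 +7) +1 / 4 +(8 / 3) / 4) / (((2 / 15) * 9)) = 173098295 / 220317768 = 0.79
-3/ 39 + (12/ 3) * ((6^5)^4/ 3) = 63373412961091583/ 13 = 4874877920083967.92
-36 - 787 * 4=-3184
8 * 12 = 96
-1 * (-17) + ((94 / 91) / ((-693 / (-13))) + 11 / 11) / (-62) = 5108009 / 300762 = 16.98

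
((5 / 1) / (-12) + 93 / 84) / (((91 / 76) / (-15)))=-5510 / 637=-8.65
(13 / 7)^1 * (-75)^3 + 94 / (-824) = -2259562829 / 2884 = -783482.26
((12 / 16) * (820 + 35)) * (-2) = -2565 / 2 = -1282.50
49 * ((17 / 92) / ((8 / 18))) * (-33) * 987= -244184787 / 368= -663545.62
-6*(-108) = 648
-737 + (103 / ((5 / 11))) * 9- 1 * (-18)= 6602 / 5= 1320.40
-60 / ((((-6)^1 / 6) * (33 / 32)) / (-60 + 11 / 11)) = -37760 / 11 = -3432.73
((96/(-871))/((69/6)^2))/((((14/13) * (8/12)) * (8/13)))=-468/248101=-0.00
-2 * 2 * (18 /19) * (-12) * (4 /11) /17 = 3456 /3553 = 0.97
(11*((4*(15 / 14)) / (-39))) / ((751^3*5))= -22 / 38544392341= -0.00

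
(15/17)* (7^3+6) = 5235/17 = 307.94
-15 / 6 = -5 / 2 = -2.50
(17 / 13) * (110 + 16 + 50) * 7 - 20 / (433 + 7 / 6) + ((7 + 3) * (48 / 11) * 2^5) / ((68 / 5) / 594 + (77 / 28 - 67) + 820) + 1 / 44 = 2157840151892391 / 1337862589492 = 1612.90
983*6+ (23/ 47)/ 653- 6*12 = 178805789/ 30691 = 5826.00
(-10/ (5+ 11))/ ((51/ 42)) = -35/ 68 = -0.51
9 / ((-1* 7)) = -1.29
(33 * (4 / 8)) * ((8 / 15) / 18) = 22 / 45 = 0.49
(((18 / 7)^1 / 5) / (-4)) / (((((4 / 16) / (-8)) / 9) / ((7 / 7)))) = 1296 / 35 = 37.03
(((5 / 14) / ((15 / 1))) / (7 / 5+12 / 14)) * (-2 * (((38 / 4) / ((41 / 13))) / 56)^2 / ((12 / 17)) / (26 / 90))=-0.00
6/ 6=1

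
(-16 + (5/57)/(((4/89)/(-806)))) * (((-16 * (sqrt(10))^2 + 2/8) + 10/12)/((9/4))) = 345470213/3078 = 112238.54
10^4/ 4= 2500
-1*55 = -55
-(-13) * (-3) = -39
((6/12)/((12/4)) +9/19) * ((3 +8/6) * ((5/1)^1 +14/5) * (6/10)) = 12.99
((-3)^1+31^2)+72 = 1030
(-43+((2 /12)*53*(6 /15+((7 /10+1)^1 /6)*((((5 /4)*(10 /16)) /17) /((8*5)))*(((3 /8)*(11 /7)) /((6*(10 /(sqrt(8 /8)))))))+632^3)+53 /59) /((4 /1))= 307463569308878429 /4871946240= 63108982.36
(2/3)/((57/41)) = 82/171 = 0.48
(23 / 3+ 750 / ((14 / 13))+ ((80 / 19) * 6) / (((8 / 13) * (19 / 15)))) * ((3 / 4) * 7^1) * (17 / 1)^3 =13715735099 / 722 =18996863.02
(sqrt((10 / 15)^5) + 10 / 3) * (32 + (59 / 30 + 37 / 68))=35201 * sqrt(6) / 6885 + 35201 / 306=127.56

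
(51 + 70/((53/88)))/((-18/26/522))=-6682702/53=-126088.72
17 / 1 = 17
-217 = -217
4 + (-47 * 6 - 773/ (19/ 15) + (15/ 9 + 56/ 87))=-488160/ 551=-885.95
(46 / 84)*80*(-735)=-32200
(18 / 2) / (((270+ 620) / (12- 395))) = -3447 / 890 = -3.87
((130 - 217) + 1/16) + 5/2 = -1351/16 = -84.44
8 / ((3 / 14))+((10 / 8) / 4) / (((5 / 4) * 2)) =899 / 24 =37.46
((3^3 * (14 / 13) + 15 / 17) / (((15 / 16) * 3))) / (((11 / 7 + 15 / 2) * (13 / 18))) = 2966208 / 1824355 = 1.63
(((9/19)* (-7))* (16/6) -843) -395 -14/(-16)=-189387/152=-1245.97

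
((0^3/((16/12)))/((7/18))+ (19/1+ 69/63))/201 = 422/4221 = 0.10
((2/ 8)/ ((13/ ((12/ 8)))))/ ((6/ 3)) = 3/ 208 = 0.01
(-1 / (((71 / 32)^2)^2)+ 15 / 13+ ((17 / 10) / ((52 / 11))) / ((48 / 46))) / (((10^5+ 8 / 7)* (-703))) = -3234963325307 / 156065284569716421120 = -0.00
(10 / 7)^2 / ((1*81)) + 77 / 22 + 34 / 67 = 2144753 / 531846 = 4.03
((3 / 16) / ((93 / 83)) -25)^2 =151708489 / 246016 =616.66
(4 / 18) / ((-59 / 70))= -0.26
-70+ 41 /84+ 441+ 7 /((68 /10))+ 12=549091 /1428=384.52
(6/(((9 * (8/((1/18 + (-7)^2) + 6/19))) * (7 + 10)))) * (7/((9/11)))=1300145/627912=2.07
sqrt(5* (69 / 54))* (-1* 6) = -sqrt(230) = -15.17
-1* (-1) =1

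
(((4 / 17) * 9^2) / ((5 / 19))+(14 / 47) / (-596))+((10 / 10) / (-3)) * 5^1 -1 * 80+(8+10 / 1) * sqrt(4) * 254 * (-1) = -32691084247 / 3571530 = -9153.24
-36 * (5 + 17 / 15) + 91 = -649 / 5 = -129.80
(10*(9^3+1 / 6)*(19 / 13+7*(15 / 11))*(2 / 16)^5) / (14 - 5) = 17215625 / 63258624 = 0.27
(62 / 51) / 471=62 / 24021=0.00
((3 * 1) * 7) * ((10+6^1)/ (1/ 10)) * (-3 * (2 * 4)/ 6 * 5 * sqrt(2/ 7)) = -9600 * sqrt(14) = -35919.91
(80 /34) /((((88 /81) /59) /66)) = 8433.53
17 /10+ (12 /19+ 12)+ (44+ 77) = 25713 /190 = 135.33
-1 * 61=-61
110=110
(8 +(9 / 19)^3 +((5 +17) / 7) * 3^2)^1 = 1747289 / 48013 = 36.39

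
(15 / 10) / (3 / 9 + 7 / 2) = 9 / 23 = 0.39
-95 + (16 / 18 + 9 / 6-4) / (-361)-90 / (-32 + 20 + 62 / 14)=-28622153 / 344394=-83.11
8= 8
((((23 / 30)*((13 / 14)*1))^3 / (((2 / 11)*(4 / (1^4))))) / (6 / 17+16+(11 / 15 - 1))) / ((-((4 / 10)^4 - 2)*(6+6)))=124966952825 / 96006061154304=0.00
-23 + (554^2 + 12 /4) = 306896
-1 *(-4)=4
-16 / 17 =-0.94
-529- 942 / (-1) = 413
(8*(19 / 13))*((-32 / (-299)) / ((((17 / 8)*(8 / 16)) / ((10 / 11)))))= 778240 / 726869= 1.07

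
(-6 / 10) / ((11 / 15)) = -9 / 11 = -0.82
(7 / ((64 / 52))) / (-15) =-91 / 240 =-0.38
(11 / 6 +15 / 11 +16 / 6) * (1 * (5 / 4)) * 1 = 645 / 88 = 7.33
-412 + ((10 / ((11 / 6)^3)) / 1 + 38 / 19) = -543550 / 1331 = -408.38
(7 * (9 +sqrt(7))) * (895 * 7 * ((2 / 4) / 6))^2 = 274751575 * sqrt(7) / 144 +274751575 / 16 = 22220059.13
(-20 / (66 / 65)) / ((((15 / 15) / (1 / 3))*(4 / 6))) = -325 / 33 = -9.85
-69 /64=-1.08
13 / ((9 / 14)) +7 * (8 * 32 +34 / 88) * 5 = 8993.74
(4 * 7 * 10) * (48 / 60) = 224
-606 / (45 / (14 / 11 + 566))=-84032 / 11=-7639.27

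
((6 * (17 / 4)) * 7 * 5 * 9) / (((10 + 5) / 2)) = 1071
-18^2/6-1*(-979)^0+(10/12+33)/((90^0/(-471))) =-31981/2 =-15990.50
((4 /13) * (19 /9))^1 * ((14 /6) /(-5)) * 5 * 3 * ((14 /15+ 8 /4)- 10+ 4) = 24472 /1755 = 13.94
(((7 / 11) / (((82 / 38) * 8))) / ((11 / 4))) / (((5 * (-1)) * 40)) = -133 / 1984400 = -0.00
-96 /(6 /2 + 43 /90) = -8640 /313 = -27.60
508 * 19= 9652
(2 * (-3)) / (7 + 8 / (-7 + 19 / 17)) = -50 / 47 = -1.06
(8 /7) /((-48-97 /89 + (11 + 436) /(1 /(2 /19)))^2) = 22875848 /83076175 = 0.28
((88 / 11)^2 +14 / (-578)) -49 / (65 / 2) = 1173463 / 18785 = 62.47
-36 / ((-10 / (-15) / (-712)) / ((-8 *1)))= -307584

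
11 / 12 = 0.92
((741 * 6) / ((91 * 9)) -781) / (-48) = 5429 / 336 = 16.16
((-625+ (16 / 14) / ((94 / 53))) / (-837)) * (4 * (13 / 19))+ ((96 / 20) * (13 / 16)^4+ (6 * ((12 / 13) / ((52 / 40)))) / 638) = 15944092613248097 / 3851155350282240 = 4.14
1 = 1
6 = 6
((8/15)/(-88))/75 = -1/12375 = -0.00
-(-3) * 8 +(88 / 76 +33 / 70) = 34087 / 1330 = 25.63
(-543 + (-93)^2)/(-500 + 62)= -1351/73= -18.51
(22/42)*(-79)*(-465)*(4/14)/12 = 134695/294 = 458.15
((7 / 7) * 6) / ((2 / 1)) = 3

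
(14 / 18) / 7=1 / 9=0.11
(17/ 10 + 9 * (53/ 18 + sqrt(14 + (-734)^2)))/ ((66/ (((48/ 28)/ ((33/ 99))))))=846/ 385 + 54 * sqrt(538770)/ 77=516.96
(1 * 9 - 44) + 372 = 337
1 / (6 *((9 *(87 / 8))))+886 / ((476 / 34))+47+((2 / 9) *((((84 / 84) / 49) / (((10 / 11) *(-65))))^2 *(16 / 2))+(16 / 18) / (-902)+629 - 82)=176592846930767749 / 268669545519375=657.29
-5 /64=-0.08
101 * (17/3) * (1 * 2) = 3434/3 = 1144.67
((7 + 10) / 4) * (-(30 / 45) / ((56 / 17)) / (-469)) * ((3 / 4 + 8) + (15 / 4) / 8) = 85255 / 5042688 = 0.02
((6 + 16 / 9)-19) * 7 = -707 / 9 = -78.56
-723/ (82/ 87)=-62901/ 82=-767.09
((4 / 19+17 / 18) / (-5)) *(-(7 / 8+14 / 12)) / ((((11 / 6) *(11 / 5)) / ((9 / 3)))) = 19355 / 55176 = 0.35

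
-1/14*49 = -7/2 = -3.50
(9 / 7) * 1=9 / 7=1.29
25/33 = 0.76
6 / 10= 3 / 5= 0.60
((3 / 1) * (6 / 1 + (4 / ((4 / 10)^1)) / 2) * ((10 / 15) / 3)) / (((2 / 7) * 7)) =11 / 3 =3.67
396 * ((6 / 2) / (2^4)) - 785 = -2843 / 4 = -710.75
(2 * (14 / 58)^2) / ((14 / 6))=42 / 841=0.05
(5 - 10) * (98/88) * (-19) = 4655/44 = 105.80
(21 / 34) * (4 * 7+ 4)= 336 / 17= 19.76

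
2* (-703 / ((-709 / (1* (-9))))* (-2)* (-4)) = -101232 / 709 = -142.78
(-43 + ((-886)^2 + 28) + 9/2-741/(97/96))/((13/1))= 11703455/194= 60327.09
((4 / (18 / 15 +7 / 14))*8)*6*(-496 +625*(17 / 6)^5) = 17671074580 / 1377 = 12833024.39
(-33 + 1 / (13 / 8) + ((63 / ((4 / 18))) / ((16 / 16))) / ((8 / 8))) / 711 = 6529 / 18486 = 0.35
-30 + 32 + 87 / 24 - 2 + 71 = 597 / 8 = 74.62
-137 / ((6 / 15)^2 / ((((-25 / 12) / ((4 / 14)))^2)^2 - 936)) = -2148667889825 / 1327104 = -1619065.19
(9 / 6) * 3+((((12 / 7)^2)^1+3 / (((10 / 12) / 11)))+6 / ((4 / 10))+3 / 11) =335859 / 5390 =62.31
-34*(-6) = 204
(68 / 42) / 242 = 17 / 2541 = 0.01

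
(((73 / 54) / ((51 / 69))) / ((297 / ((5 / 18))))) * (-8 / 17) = -16790 / 20857419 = -0.00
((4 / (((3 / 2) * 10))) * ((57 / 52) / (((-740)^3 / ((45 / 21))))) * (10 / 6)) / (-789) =19 / 5818935595200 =0.00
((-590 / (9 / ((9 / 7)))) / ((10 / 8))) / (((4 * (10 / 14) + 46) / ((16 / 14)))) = -1.58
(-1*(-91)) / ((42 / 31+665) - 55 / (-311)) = 877331 / 6426032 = 0.14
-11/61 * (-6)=66/61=1.08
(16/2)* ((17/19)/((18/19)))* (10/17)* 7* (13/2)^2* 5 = 59150/9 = 6572.22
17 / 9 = 1.89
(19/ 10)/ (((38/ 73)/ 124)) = 2263/ 5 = 452.60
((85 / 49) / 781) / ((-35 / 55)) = -85 / 24353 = -0.00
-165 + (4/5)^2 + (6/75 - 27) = -4782/25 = -191.28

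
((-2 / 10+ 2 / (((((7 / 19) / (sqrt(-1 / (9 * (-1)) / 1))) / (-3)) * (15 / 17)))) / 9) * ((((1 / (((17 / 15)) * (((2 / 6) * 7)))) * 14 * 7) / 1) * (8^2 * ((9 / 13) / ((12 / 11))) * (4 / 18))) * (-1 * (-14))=-6573952 / 1989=-3305.15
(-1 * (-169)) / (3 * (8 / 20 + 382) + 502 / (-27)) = 22815 / 152362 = 0.15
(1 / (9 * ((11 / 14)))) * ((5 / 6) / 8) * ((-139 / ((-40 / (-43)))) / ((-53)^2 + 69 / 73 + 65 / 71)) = -216851537 / 276921678528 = -0.00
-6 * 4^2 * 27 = -2592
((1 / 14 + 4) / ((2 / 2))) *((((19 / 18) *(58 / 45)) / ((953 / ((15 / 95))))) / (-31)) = -551 / 18612090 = -0.00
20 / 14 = 10 / 7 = 1.43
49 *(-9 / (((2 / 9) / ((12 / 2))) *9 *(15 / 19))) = -8379 / 5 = -1675.80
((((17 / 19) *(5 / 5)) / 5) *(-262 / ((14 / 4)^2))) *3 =-53448 / 4655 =-11.48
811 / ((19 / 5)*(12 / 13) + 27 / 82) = 4322630 / 20451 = 211.37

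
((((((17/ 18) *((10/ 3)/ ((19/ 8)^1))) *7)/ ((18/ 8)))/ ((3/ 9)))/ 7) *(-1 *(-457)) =1243040/ 1539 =807.69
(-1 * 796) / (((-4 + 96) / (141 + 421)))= -111838 / 23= -4862.52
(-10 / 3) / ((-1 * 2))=5 / 3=1.67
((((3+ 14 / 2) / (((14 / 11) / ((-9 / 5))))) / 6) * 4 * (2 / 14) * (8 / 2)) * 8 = -43.10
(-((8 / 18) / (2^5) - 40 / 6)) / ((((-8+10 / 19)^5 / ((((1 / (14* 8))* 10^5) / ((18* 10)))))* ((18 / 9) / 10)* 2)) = -0.00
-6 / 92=-3 / 46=-0.07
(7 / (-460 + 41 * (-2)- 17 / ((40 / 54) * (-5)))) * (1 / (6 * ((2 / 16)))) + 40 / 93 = 2062840 / 4997913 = 0.41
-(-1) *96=96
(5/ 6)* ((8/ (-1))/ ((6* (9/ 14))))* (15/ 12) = -175/ 81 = -2.16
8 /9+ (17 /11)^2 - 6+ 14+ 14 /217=382889 /33759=11.34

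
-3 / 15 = -1 / 5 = -0.20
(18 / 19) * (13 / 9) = 26 / 19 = 1.37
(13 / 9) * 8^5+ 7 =426047 / 9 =47338.56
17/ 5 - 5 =-1.60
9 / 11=0.82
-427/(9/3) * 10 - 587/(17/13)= -95483/51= -1872.22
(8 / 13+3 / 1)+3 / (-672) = 10515 / 2912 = 3.61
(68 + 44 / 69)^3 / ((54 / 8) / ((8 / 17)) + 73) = 3399265288192 / 918182655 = 3702.17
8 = 8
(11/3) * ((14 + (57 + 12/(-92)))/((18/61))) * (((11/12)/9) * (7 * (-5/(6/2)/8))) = -210543025/1609632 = -130.80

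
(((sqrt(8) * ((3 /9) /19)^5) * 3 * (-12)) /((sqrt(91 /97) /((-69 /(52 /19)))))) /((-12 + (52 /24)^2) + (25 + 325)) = 0.00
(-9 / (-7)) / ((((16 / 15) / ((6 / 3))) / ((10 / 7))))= 675 / 196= 3.44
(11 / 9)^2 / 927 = 121 / 75087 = 0.00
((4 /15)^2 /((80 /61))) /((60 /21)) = 427 /22500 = 0.02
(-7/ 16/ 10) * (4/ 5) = -7/ 200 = -0.04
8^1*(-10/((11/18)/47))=-67680/11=-6152.73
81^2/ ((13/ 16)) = 104976/ 13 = 8075.08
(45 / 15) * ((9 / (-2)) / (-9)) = 3 / 2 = 1.50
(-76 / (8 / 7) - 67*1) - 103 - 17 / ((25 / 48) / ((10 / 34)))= -246.10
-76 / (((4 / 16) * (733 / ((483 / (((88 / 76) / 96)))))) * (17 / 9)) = -1205197056 / 137071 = -8792.50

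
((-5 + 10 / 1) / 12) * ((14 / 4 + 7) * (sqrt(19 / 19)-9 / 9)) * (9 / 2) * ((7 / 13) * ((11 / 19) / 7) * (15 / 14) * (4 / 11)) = 0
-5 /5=-1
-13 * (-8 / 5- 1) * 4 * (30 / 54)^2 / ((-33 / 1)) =-3380 / 2673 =-1.26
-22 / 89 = -0.25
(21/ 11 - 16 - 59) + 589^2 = 3815327/ 11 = 346847.91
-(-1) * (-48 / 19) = -48 / 19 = -2.53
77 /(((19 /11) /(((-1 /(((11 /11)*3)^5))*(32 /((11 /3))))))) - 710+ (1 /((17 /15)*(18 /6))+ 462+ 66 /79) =-513559985 /2066877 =-248.47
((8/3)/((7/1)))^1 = 0.38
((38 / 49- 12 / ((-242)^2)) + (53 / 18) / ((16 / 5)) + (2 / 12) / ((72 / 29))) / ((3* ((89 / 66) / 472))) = 64458454679 / 313442514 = 205.65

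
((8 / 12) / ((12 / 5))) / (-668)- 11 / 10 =-66157 / 60120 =-1.10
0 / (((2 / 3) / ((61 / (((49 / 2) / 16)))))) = 0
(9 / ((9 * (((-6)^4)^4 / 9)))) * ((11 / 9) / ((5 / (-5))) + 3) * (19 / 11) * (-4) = -19 / 484878265344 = -0.00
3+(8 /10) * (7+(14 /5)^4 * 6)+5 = 964484 /3125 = 308.63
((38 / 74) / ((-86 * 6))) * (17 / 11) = -323 / 210012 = -0.00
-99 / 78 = -33 / 26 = -1.27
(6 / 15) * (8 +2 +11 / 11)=22 / 5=4.40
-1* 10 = -10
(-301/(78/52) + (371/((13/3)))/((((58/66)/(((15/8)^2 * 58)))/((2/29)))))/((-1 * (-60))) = 21160811/1085760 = 19.49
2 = 2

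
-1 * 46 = -46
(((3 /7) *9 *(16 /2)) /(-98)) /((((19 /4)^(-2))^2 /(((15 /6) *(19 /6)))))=-111424455 /87808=-1268.96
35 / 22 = 1.59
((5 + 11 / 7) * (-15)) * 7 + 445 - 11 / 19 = -4666 / 19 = -245.58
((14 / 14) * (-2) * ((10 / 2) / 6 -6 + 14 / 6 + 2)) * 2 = 10 / 3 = 3.33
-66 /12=-11 /2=-5.50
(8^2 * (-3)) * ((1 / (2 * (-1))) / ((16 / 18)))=108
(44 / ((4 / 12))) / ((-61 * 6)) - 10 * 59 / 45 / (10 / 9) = -12.16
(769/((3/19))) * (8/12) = 29222/9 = 3246.89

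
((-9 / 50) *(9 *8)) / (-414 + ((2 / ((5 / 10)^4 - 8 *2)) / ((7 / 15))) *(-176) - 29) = 0.03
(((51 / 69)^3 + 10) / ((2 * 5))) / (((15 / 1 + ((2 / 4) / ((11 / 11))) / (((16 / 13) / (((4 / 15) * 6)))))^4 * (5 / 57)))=23088739200 / 116777953000487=0.00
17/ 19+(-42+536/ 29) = -12465/ 551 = -22.62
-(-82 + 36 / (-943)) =77362 / 943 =82.04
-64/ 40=-8/ 5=-1.60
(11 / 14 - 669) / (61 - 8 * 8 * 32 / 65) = -608075 / 26838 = -22.66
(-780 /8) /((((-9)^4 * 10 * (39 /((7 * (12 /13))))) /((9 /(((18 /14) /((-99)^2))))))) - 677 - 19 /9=-244297 /351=-696.00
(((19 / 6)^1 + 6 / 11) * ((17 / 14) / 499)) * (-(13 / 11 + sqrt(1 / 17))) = -7735 / 724548 - 35 * sqrt(17) / 65868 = -0.01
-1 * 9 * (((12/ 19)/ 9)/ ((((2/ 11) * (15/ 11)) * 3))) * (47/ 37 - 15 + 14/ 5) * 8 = 1304864/ 17575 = 74.25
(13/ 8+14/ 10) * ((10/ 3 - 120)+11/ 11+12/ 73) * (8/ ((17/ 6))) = -1224278/ 1241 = -986.53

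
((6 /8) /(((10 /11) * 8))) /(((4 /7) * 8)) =231 /10240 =0.02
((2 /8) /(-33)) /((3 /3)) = -1 /132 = -0.01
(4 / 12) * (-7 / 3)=-7 / 9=-0.78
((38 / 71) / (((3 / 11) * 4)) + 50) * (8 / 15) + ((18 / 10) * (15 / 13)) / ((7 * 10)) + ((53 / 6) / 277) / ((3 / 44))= 27.43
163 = 163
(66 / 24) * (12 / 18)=11 / 6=1.83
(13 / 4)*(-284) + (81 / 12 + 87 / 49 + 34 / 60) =-2686889 / 2940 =-913.91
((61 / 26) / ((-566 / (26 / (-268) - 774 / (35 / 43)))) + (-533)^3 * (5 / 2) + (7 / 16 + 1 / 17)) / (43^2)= -888307174154472393 / 4338888102640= -204731.52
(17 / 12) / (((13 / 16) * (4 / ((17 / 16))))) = 289 / 624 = 0.46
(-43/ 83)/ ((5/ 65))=-559/ 83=-6.73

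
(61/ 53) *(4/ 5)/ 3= 244/ 795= 0.31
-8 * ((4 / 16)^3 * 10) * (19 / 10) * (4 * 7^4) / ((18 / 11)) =-501809 / 36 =-13939.14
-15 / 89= -0.17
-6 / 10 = -3 / 5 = -0.60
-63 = -63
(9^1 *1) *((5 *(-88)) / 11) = -360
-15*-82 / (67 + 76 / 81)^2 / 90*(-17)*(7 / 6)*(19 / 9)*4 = -15017562 / 30283009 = -0.50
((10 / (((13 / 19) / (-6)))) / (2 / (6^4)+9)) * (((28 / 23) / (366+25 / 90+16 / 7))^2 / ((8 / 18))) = -1088844664320 / 4553057324823319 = -0.00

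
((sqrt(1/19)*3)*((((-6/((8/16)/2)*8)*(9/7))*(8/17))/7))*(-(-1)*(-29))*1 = 1202688*sqrt(19)/15827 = 331.23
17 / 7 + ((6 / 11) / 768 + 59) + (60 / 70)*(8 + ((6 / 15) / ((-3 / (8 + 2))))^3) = 5877055 / 88704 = 66.25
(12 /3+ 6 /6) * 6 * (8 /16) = 15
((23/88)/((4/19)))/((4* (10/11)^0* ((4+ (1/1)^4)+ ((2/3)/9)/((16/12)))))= 3933/64064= 0.06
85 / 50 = 17 / 10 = 1.70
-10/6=-1.67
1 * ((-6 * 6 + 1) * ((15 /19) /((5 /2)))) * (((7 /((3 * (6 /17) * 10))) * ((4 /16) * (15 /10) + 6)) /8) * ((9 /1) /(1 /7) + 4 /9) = -8085931 /21888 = -369.42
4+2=6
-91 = -91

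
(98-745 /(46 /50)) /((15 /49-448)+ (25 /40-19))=377496 /247181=1.53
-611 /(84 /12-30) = 611 /23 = 26.57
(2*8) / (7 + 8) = 16 / 15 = 1.07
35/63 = 5/9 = 0.56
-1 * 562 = -562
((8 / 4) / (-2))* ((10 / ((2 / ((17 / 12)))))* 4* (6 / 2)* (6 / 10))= -51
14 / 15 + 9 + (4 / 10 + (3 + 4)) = 52 / 3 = 17.33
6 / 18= 1 / 3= 0.33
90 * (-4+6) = 180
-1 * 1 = -1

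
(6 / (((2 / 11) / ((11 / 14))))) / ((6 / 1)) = 121 / 28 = 4.32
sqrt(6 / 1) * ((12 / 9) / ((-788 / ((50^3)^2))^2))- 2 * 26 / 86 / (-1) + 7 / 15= 691 / 645 + 61035156250000000000 * sqrt(6) / 116427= 1284109263173866.11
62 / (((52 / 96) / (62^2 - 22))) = 437472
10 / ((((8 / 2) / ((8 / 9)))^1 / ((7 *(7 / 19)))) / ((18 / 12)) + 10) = 490 / 547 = 0.90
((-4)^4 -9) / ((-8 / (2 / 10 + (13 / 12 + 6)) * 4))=-56.22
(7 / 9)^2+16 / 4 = 373 / 81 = 4.60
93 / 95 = 0.98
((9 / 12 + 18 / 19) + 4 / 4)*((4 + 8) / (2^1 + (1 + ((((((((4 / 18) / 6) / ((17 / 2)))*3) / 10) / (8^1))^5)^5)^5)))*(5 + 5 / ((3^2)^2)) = 687229386180733928543116830384063015401313752674551293685717945171968472932365082733233245429705929179657648550893960676987148556685425312917483996730697776260421007394415817837198692858712603786352488102267633998218171507444691919916838296260950713934741725030306270960882781394044806407748911207448150114794415860011231500340112618375687866658324480000000000000000000000000000000000000000000000000000000000000000000000000000000000000000000000000000000000000000000000000000000 / 12583533912339673004495619297573741590751003752125335407285186408324324566840093543443735451711093694318775980009825169326391691002247109536942389898495465528432931949791861316495523953712774505974972982622128360776416013681824876439643237810179692430048393989549569910872083290487031017983647523477248102637342129786523322772438231049139602936194662400000000000000000000000000000000000000000000000000000000000000000000000000000000000000000000000000000000000000000000000000019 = 54.61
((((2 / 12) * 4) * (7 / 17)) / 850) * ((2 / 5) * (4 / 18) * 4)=112 / 975375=0.00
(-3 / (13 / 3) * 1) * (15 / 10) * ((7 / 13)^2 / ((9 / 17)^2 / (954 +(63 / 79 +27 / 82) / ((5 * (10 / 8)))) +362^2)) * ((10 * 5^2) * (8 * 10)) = -32824382892840000 / 714305385931057219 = -0.05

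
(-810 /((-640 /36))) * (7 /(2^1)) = 5103 /32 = 159.47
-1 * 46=-46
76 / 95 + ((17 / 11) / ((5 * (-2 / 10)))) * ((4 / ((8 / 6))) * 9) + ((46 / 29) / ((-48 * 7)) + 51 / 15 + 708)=179658607 / 267960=670.47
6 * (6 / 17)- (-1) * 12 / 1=14.12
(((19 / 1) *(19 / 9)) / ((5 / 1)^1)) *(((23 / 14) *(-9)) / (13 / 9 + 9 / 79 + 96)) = -5903433 / 4855480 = -1.22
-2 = -2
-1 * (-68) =68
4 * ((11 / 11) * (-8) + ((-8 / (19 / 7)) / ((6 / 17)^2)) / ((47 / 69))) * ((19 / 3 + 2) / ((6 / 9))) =-5724500 / 2679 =-2136.80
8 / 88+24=265 / 11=24.09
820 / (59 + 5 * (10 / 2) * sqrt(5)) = 12095 / 89 - 5125 * sqrt(5) / 89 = 7.14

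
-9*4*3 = -108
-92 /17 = -5.41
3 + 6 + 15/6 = 23/2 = 11.50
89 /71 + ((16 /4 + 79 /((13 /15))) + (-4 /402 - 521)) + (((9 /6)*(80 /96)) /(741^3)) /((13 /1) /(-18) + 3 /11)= -5417845863338115 /12759804298358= -424.60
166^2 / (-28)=-6889 / 7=-984.14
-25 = -25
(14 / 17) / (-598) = -7 / 5083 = -0.00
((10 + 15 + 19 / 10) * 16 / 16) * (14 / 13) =1883 / 65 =28.97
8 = 8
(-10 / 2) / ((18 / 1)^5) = -5 / 1889568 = -0.00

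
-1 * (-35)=35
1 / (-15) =-1 / 15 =-0.07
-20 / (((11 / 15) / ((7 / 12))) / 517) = -8225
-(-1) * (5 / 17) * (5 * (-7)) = -175 / 17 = -10.29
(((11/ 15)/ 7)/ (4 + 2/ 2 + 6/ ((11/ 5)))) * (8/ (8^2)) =121/ 71400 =0.00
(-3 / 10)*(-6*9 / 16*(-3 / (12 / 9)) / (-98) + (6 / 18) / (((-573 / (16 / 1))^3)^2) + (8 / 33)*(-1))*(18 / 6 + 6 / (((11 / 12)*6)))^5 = 59321564552734327057966875 / 539463870639682811833472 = 109.96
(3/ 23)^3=27/ 12167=0.00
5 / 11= 0.45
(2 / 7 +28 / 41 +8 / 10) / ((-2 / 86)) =-109134 / 1435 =-76.05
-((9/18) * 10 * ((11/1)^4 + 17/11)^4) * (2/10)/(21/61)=-41055079659991114951936/307461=-133529389613613157.28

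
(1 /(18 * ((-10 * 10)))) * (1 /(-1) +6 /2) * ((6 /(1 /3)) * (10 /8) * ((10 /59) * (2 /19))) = -1 /2242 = -0.00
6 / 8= 3 / 4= 0.75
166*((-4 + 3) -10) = -1826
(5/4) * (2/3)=5/6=0.83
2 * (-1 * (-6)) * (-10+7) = -36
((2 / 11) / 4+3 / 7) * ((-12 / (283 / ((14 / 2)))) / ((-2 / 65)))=14235 / 3113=4.57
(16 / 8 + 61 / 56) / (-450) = -173 / 25200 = -0.01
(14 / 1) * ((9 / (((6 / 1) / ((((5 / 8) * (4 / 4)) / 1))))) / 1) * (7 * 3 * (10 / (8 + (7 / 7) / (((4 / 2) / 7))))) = 11025 / 46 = 239.67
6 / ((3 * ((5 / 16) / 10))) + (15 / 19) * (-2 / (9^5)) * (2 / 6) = 71803574 / 1121931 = 64.00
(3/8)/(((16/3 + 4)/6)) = 27/112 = 0.24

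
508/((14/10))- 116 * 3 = 104/7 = 14.86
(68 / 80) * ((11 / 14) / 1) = 187 / 280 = 0.67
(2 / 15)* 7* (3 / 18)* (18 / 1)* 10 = 28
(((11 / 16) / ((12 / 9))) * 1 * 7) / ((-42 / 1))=-11 / 128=-0.09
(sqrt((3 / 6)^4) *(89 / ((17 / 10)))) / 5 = 89 / 34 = 2.62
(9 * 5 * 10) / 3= 150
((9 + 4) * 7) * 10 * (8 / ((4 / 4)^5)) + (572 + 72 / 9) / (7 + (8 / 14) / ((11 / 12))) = 4318020 / 587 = 7356.08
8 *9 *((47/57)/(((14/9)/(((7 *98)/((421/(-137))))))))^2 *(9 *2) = 1161118437235344/63984001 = 18147012.05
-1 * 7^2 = -49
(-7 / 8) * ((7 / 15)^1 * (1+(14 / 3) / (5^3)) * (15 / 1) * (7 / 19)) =-133427 / 57000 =-2.34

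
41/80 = 0.51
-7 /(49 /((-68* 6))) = 408 /7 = 58.29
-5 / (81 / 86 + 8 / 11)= -4730 / 1579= -3.00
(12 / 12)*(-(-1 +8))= -7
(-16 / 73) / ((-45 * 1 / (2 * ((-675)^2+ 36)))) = 1620128 / 365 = 4438.71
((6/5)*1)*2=12/5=2.40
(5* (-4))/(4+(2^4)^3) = -1/205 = -0.00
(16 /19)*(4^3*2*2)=4096 /19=215.58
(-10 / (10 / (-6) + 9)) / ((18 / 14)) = -35 / 33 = -1.06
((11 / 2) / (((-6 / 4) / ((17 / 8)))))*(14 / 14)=-187 / 24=-7.79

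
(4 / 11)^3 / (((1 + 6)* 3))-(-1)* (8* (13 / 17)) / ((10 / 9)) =13086508 / 2375835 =5.51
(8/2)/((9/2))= 8/9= 0.89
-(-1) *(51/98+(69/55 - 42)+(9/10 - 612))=-651.33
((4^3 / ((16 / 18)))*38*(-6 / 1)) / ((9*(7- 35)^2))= -114 / 49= -2.33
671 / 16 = 41.94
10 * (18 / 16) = 45 / 4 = 11.25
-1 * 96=-96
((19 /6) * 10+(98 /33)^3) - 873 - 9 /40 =-1172075593 /1437480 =-815.37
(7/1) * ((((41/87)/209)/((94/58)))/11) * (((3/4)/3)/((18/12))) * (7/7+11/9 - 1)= 287/1591326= 0.00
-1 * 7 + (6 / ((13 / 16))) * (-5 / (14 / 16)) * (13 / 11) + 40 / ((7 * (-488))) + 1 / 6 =-1598347 / 28182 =-56.72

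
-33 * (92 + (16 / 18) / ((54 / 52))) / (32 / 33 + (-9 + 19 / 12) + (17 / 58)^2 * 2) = 9184540816 / 18808659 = 488.31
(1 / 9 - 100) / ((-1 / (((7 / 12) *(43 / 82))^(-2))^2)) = 93647799300096 / 8208541201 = 11408.58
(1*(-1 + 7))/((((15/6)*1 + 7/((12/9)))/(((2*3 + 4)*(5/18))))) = 200/93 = 2.15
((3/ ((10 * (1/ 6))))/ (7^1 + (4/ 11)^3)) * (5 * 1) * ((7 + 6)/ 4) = 51909/ 12508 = 4.15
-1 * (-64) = 64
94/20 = 47/10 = 4.70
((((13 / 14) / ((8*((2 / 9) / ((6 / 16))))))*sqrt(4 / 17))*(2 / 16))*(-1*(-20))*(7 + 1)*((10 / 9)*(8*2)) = 975*sqrt(17) / 119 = 33.78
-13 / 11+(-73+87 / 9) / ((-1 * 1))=2051 / 33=62.15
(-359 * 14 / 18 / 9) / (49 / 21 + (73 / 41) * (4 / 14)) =-721231 / 66069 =-10.92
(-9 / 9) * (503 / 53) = -503 / 53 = -9.49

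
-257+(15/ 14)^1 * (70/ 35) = -1784/ 7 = -254.86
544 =544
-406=-406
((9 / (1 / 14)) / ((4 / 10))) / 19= 315 / 19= 16.58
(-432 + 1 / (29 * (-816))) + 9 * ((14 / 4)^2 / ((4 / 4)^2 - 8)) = -10595557 / 23664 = -447.75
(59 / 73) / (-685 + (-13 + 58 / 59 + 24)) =-3481 / 2898684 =-0.00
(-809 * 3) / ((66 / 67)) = -54203 / 22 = -2463.77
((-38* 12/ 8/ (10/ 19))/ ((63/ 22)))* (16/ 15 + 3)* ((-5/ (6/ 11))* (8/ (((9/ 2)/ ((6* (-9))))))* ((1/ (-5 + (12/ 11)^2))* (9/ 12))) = 1289637844/ 48405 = 26642.66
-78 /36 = -13 /6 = -2.17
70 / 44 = 1.59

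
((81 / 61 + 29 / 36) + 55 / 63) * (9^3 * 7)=3743415 / 244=15341.86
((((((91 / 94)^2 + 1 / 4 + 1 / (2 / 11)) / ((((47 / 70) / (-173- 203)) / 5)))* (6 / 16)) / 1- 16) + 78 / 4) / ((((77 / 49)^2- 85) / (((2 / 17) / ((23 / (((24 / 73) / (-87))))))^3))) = -777871929856 / 1266600682499984249814177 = -0.00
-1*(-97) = 97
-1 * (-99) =99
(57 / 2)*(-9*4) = -1026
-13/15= -0.87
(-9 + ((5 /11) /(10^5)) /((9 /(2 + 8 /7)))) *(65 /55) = -73709987 /6930000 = -10.64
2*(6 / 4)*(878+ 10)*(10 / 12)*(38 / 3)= 28120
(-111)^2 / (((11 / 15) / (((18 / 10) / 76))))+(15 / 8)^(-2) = 74903579 / 188100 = 398.21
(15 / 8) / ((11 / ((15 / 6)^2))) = 375 / 352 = 1.07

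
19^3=6859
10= 10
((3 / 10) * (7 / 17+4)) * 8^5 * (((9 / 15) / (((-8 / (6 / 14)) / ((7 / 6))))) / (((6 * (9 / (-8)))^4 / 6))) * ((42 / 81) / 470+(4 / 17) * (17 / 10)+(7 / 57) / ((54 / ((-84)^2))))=-207919513600 / 2689268607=-77.31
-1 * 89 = -89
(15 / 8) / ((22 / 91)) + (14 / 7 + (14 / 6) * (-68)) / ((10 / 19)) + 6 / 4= -152281 / 528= -288.41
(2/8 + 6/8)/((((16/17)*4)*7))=0.04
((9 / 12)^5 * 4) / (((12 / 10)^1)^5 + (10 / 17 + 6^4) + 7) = 4303125 / 5920880384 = 0.00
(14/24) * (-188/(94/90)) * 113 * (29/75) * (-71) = 1628669/5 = 325733.80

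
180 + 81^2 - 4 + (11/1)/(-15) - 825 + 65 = 5976.27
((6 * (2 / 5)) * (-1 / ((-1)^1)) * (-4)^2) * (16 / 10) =61.44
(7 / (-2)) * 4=-14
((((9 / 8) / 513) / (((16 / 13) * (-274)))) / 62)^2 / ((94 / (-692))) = -0.00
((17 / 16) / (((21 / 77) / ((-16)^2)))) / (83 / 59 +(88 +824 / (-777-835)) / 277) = 19705997168 / 34036785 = 578.96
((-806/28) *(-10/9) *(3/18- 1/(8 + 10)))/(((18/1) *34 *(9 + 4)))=155/347004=0.00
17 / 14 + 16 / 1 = 241 / 14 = 17.21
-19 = -19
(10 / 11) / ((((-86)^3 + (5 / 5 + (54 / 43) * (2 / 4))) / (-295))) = 63425 / 150426859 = 0.00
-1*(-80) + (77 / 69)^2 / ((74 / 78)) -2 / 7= 33304741 / 411033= 81.03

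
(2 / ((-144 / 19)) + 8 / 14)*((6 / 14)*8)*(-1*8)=-1240 / 147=-8.44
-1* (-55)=55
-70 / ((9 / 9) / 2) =-140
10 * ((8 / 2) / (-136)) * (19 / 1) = -95 / 17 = -5.59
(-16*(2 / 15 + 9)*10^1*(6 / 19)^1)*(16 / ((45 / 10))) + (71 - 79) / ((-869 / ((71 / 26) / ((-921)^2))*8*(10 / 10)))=-597475903736507 / 364137985926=-1640.80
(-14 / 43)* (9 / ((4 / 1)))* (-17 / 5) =1071 / 430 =2.49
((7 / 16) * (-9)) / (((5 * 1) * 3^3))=-7 / 240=-0.03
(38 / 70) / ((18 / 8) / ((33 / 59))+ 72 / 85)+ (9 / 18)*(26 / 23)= 0.68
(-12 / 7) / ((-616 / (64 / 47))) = 96 / 25333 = 0.00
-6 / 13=-0.46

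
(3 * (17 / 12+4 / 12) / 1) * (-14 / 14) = -21 / 4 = -5.25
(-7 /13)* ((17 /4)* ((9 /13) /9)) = -119 /676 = -0.18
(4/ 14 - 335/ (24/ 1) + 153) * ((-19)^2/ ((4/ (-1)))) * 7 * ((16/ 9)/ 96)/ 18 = -8449927/ 93312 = -90.56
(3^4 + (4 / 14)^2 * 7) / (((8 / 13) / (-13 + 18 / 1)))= 37115 / 56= 662.77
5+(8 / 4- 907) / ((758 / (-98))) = 46240 / 379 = 122.01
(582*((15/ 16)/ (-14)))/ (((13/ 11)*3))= -16005/ 1456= -10.99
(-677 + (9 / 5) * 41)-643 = -6231 / 5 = -1246.20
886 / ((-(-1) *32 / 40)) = 2215 / 2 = 1107.50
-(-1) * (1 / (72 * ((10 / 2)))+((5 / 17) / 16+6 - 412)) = -4969181 / 12240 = -405.98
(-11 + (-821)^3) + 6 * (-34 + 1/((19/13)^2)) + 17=-199773016085/361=-553387856.19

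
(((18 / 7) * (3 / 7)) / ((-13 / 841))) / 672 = -7569 / 71344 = -0.11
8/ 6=4/ 3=1.33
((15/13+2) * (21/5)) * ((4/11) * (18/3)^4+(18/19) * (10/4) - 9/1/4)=339305463/54340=6244.12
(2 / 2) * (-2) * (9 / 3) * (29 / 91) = -174 / 91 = -1.91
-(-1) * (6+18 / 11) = 7.64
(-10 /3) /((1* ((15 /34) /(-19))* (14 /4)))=2584 /63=41.02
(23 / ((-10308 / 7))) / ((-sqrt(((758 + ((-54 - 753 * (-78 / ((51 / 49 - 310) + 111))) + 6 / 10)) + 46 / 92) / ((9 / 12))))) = 805 * sqrt(72049854) / 10208795808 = 0.00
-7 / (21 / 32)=-10.67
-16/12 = -4/3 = -1.33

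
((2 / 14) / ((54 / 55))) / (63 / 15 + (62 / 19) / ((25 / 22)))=26125 / 1269702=0.02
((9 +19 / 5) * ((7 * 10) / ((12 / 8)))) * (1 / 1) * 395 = 707840 / 3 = 235946.67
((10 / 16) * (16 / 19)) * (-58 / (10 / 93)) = -5394 / 19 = -283.89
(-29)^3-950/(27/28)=-685103/27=-25374.19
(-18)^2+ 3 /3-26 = 299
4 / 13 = 0.31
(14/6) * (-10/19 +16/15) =1078/855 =1.26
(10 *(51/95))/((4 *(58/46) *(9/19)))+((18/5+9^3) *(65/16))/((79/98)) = 203123353/54984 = 3694.23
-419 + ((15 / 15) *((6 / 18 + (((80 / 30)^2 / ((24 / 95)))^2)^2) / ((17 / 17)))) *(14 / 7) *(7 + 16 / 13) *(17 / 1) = 1213713712581659 / 6908733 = 175678190.57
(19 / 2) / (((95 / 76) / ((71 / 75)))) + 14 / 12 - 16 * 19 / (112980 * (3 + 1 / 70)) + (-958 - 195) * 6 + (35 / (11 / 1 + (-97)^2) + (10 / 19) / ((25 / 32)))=-1754656307008451 / 253968145500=-6908.96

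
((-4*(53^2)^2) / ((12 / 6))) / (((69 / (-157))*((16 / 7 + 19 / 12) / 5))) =69373108952 / 1495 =46403417.36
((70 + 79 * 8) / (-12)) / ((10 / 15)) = -351 / 4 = -87.75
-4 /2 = -2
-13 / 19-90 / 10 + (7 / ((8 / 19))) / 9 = -10721 / 1368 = -7.84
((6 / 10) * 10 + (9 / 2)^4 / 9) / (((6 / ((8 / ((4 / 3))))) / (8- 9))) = -825 / 16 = -51.56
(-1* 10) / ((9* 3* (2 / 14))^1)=-70 / 27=-2.59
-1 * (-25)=25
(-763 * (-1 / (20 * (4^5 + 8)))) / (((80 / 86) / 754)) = 287651 / 9600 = 29.96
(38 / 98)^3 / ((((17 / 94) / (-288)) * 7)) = -185686848 / 14000231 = -13.26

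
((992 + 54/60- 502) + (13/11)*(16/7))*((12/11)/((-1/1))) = -2280438/4235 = -538.47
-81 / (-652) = 81 / 652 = 0.12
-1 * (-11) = 11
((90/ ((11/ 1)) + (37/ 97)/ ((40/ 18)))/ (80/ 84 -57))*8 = -7487046/ 6279295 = -1.19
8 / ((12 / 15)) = 10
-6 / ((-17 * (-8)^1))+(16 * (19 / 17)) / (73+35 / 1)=223 / 1836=0.12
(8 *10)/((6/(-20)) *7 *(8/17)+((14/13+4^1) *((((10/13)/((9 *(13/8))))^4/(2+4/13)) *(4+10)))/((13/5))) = -118279404656630100/1460964486511313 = -80.96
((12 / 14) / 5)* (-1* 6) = -36 / 35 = -1.03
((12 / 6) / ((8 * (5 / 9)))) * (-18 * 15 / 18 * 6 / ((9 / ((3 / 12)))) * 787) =-7083 / 8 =-885.38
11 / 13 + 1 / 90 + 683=800113 / 1170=683.86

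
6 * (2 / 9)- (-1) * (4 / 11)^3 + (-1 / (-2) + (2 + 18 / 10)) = 226859 / 39930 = 5.68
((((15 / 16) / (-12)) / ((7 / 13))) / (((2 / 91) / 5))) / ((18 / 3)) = -4225 / 768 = -5.50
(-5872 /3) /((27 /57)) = -111568 /27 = -4132.15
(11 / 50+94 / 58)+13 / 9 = 42871 / 13050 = 3.29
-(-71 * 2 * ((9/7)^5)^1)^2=-248897.99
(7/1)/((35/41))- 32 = -119/5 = -23.80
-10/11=-0.91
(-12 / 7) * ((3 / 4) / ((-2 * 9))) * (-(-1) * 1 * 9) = 9 / 14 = 0.64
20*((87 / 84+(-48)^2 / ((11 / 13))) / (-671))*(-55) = 20974375 / 4697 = 4465.48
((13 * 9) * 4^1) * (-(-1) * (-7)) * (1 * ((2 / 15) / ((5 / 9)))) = -19656 / 25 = -786.24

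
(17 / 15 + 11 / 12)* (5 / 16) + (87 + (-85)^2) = 468009 / 64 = 7312.64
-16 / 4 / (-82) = 2 / 41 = 0.05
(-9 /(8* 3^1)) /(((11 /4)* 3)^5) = -128 /13045131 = -0.00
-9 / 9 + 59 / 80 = -21 / 80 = -0.26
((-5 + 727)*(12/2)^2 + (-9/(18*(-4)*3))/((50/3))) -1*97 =10358001/400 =25895.00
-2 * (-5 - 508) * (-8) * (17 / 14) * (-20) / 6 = 232560 / 7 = 33222.86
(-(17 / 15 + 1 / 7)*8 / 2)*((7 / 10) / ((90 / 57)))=-2546 / 1125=-2.26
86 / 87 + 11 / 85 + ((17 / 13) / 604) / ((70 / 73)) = 182122043 / 162583512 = 1.12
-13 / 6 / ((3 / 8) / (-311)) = 16172 / 9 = 1796.89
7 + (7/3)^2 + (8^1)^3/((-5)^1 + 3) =-2192/9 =-243.56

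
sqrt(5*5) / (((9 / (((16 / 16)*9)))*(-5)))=-1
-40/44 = -10/11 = -0.91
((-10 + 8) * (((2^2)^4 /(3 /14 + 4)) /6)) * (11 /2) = -19712 /177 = -111.37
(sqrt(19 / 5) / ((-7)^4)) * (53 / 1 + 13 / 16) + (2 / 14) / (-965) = -1 / 6755 + 123 * sqrt(95) / 27440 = 0.04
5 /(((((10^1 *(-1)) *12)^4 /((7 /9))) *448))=1 /23887872000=0.00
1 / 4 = 0.25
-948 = -948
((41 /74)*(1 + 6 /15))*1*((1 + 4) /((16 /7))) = 2009 /1184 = 1.70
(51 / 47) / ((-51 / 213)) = -213 / 47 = -4.53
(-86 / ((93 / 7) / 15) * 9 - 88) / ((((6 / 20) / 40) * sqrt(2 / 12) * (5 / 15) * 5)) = -2385440 * sqrt(6) / 31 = -188487.45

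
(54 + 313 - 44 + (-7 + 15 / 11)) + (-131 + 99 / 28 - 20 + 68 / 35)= 171.84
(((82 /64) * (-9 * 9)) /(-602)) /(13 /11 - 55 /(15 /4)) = -109593 /8572480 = -0.01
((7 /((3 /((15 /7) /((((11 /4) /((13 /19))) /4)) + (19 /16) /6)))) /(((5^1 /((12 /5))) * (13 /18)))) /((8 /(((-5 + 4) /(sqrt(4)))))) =-981951 /4347200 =-0.23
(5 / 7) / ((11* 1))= 5 / 77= 0.06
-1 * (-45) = 45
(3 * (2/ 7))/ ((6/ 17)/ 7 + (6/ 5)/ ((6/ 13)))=510/ 1577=0.32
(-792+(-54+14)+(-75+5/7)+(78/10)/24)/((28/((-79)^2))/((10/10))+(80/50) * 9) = -1583148229/25171552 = -62.89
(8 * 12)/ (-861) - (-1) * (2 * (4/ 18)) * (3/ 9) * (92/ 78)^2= 1115024/ 11786229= 0.09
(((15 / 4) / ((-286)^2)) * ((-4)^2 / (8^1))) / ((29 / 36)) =135 / 1186042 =0.00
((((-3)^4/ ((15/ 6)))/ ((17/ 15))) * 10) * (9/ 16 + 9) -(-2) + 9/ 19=2736.22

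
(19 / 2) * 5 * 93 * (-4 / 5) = -3534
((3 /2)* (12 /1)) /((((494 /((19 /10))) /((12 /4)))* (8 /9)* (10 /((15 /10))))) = 729 /20800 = 0.04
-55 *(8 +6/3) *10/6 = -2750/3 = -916.67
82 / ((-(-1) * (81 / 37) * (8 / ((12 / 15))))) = 1517 / 405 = 3.75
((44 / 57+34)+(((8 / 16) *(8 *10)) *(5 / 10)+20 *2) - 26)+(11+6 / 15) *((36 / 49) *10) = 426008 / 2793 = 152.53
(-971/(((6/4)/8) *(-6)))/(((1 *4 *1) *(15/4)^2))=31072/2025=15.34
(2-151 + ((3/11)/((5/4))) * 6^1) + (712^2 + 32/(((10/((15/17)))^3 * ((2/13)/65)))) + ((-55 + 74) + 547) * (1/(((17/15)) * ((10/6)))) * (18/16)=548150258329/1080860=507142.70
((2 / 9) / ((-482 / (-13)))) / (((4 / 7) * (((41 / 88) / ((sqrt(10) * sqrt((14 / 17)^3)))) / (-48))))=-896896 * sqrt(595) / 8566827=-2.55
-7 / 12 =-0.58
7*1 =7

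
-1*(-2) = 2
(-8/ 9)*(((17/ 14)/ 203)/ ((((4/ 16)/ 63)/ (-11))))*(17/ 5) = 50864/ 1015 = 50.11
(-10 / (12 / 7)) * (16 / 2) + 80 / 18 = -42.22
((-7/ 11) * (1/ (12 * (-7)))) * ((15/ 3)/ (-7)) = -0.01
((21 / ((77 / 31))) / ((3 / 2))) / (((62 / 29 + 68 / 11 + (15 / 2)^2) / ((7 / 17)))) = 50344 / 1400647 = 0.04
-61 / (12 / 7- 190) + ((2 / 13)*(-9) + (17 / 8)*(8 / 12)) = 36601 / 102804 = 0.36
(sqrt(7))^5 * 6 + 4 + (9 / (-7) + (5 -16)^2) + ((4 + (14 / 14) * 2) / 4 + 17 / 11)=19521 / 154 + 294 * sqrt(7)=904.61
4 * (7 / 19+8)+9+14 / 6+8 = 3010 / 57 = 52.81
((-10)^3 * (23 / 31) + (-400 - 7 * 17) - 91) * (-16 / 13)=670560 / 403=1663.92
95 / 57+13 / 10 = 2.97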